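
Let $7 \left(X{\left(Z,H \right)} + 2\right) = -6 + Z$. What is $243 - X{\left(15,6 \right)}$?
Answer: $\frac{1706}{7} \approx 243.71$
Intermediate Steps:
$X{\left(Z,H \right)} = - \frac{20}{7} + \frac{Z}{7}$ ($X{\left(Z,H \right)} = -2 + \frac{-6 + Z}{7} = -2 + \left(- \frac{6}{7} + \frac{Z}{7}\right) = - \frac{20}{7} + \frac{Z}{7}$)
$243 - X{\left(15,6 \right)} = 243 - \left(- \frac{20}{7} + \frac{1}{7} \cdot 15\right) = 243 - \left(- \frac{20}{7} + \frac{15}{7}\right) = 243 - - \frac{5}{7} = 243 + \frac{5}{7} = \frac{1706}{7}$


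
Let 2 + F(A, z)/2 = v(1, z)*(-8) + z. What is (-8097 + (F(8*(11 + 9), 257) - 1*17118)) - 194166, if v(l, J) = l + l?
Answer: -218903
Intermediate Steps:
v(l, J) = 2*l
F(A, z) = -36 + 2*z (F(A, z) = -4 + 2*((2*1)*(-8) + z) = -4 + 2*(2*(-8) + z) = -4 + 2*(-16 + z) = -4 + (-32 + 2*z) = -36 + 2*z)
(-8097 + (F(8*(11 + 9), 257) - 1*17118)) - 194166 = (-8097 + ((-36 + 2*257) - 1*17118)) - 194166 = (-8097 + ((-36 + 514) - 17118)) - 194166 = (-8097 + (478 - 17118)) - 194166 = (-8097 - 16640) - 194166 = -24737 - 194166 = -218903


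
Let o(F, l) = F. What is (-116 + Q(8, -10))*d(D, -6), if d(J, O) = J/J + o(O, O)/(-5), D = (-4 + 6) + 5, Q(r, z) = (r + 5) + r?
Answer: -209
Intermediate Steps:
Q(r, z) = 5 + 2*r (Q(r, z) = (5 + r) + r = 5 + 2*r)
D = 7 (D = 2 + 5 = 7)
d(J, O) = 1 - O/5 (d(J, O) = J/J + O/(-5) = 1 + O*(-⅕) = 1 - O/5)
(-116 + Q(8, -10))*d(D, -6) = (-116 + (5 + 2*8))*(1 - ⅕*(-6)) = (-116 + (5 + 16))*(1 + 6/5) = (-116 + 21)*(11/5) = -95*11/5 = -209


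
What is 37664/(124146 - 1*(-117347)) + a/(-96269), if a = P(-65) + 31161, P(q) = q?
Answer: -3883590712/23248289617 ≈ -0.16705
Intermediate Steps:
a = 31096 (a = -65 + 31161 = 31096)
37664/(124146 - 1*(-117347)) + a/(-96269) = 37664/(124146 - 1*(-117347)) + 31096/(-96269) = 37664/(124146 + 117347) + 31096*(-1/96269) = 37664/241493 - 31096/96269 = -3883590712/23248289617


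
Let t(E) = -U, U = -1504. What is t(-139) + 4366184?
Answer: 4367688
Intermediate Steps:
t(E) = 1504 (t(E) = -1*(-1504) = 1504)
t(-139) + 4366184 = 1504 + 4366184 = 4367688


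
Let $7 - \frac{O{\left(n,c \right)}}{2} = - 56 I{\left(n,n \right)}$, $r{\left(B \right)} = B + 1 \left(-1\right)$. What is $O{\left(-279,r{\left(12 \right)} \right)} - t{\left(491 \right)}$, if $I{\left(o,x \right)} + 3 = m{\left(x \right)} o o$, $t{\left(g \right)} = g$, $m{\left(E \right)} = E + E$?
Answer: $-4864751949$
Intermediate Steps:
$m{\left(E \right)} = 2 E$
$I{\left(o,x \right)} = -3 + 2 x o^{2}$ ($I{\left(o,x \right)} = -3 + 2 x o o = -3 + 2 o x o = -3 + 2 x o^{2}$)
$r{\left(B \right)} = -1 + B$ ($r{\left(B \right)} = B - 1 = -1 + B$)
$O{\left(n,c \right)} = -322 + 224 n^{3}$ ($O{\left(n,c \right)} = 14 - 2 \left(- 56 \left(-3 + 2 n n^{2}\right)\right) = 14 - 2 \left(- 56 \left(-3 + 2 n^{3}\right)\right) = 14 - 2 \left(168 - 112 n^{3}\right) = 14 + \left(-336 + 224 n^{3}\right) = -322 + 224 n^{3}$)
$O{\left(-279,r{\left(12 \right)} \right)} - t{\left(491 \right)} = \left(-322 + 224 \left(-279\right)^{3}\right) - 491 = \left(-322 + 224 \left(-21717639\right)\right) - 491 = \left(-322 - 4864751136\right) - 491 = -4864751458 - 491 = -4864751949$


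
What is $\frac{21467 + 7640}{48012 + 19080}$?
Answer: $\frac{29107}{67092} \approx 0.43384$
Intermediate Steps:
$\frac{21467 + 7640}{48012 + 19080} = \frac{29107}{67092}$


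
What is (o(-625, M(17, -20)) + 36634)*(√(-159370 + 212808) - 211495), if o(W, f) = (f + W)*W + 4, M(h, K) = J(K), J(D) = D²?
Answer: -37490238185 + 177263*√53438 ≈ -3.7449e+10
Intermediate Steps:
M(h, K) = K²
o(W, f) = 4 + W*(W + f) (o(W, f) = (W + f)*W + 4 = W*(W + f) + 4 = 4 + W*(W + f))
(o(-625, M(17, -20)) + 36634)*(√(-159370 + 212808) - 211495) = ((4 + (-625)² - 625*(-20)²) + 36634)*(√(-159370 + 212808) - 211495) = ((4 + 390625 - 625*400) + 36634)*(√53438 - 211495) = ((4 + 390625 - 250000) + 36634)*(-211495 + √53438) = (140629 + 36634)*(-211495 + √53438) = 177263*(-211495 + √53438) = -37490238185 + 177263*√53438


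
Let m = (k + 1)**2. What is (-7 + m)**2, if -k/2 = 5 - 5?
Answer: 36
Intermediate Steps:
k = 0 (k = -2*(5 - 5) = -2*0 = 0)
m = 1 (m = (0 + 1)**2 = 1**2 = 1)
(-7 + m)**2 = (-7 + 1)**2 = (-6)**2 = 36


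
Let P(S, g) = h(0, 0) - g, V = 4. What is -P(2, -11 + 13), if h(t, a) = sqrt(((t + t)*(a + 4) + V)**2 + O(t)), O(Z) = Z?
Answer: -2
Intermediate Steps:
h(t, a) = sqrt(t + (4 + 2*t*(4 + a))**2) (h(t, a) = sqrt(((t + t)*(a + 4) + 4)**2 + t) = sqrt(((2*t)*(4 + a) + 4)**2 + t) = sqrt((2*t*(4 + a) + 4)**2 + t) = sqrt((4 + 2*t*(4 + a))**2 + t) = sqrt(t + (4 + 2*t*(4 + a))**2))
P(S, g) = 4 - g (P(S, g) = sqrt(0 + 4*(2 + 4*0 + 0*0)**2) - g = sqrt(0 + 4*(2 + 0 + 0)**2) - g = sqrt(0 + 4*2**2) - g = sqrt(0 + 4*4) - g = sqrt(0 + 16) - g = sqrt(16) - g = 4 - g)
-P(2, -11 + 13) = -(4 - (-11 + 13)) = -(4 - 1*2) = -(4 - 2) = -1*2 = -2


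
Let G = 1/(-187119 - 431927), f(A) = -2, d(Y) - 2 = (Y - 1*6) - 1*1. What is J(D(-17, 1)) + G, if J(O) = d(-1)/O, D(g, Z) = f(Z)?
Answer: 1857137/619046 ≈ 3.0000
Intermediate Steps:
d(Y) = -5 + Y (d(Y) = 2 + ((Y - 1*6) - 1*1) = 2 + ((Y - 6) - 1) = 2 + ((-6 + Y) - 1) = 2 + (-7 + Y) = -5 + Y)
D(g, Z) = -2
J(O) = -6/O (J(O) = (-5 - 1)/O = -6/O)
G = -1/619046 (G = 1/(-619046) = -1/619046 ≈ -1.6154e-6)
J(D(-17, 1)) + G = -6/(-2) - 1/619046 = -6*(-½) - 1/619046 = 3 - 1/619046 = 1857137/619046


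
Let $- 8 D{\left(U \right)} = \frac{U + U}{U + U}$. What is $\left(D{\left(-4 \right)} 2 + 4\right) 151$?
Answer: $\frac{2265}{4} \approx 566.25$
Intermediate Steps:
$D{\left(U \right)} = - \frac{1}{8}$ ($D{\left(U \right)} = - \frac{\left(U + U\right) \frac{1}{U + U}}{8} = - \frac{2 U \frac{1}{2 U}}{8} = \left(- \frac{1}{8}\right) 1 = - \frac{1}{8}$)
$\left(D{\left(-4 \right)} 2 + 4\right) 151 = \left(\left(- \frac{1}{8}\right) 2 + 4\right) 151 = \left(- \frac{1}{4} + 4\right) 151 = \frac{15}{4} \cdot 151 = \frac{2265}{4}$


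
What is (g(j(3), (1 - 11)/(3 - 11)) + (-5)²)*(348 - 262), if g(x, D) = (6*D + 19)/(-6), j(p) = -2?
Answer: 10621/6 ≈ 1770.2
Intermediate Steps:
g(x, D) = -19/6 - D (g(x, D) = (19 + 6*D)*(-⅙) = -19/6 - D)
(g(j(3), (1 - 11)/(3 - 11)) + (-5)²)*(348 - 262) = ((-19/6 - (1 - 11)/(3 - 11)) + (-5)²)*(348 - 262) = ((-19/6 - (-10)/(-8)) + 25)*86 = ((-19/6 - (-10)*(-1)/8) + 25)*86 = ((-19/6 - 1*5/4) + 25)*86 = ((-19/6 - 5/4) + 25)*86 = (-53/12 + 25)*86 = (247/12)*86 = 10621/6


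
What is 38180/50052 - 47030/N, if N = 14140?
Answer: -45352009/17693382 ≈ -2.5632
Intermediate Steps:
38180/50052 - 47030/N = 38180/50052 - 47030/14140 = 38180*(1/50052) - 47030*1/14140 = 9545/12513 - 4703/1414 = -45352009/17693382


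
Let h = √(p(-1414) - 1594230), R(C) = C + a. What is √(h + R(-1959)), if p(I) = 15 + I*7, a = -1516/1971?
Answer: √(-845932395 + 3021543*I*√32737)/657 ≈ 13.668 + 46.331*I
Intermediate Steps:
a = -1516/1971 (a = -1516*1/1971 = -1516/1971 ≈ -0.76915)
R(C) = -1516/1971 + C (R(C) = C - 1516/1971 = -1516/1971 + C)
p(I) = 15 + 7*I
h = 7*I*√32737 (h = √((15 + 7*(-1414)) - 1594230) = √((15 - 9898) - 1594230) = √(-9883 - 1594230) = √(-1604113) = 7*I*√32737 ≈ 1266.5*I)
√(h + R(-1959)) = √(7*I*√32737 + (-1516/1971 - 1959)) = √(7*I*√32737 - 3862705/1971) = √(-3862705/1971 + 7*I*√32737)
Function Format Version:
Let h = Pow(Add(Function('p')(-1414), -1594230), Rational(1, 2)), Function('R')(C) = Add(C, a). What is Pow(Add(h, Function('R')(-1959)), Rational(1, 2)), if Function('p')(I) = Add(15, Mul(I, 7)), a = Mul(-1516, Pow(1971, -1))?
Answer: Mul(Rational(1, 657), Pow(Add(-845932395, Mul(3021543, I, Pow(32737, Rational(1, 2)))), Rational(1, 2))) ≈ Add(13.668, Mul(46.331, I))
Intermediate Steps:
a = Rational(-1516, 1971) (a = Mul(-1516, Rational(1, 1971)) = Rational(-1516, 1971) ≈ -0.76915)
Function('R')(C) = Add(Rational(-1516, 1971), C) (Function('R')(C) = Add(C, Rational(-1516, 1971)) = Add(Rational(-1516, 1971), C))
Function('p')(I) = Add(15, Mul(7, I))
h = Mul(7, I, Pow(32737, Rational(1, 2))) (h = Pow(Add(Add(15, Mul(7, -1414)), -1594230), Rational(1, 2)) = Pow(Add(Add(15, -9898), -1594230), Rational(1, 2)) = Pow(Add(-9883, -1594230), Rational(1, 2)) = Pow(-1604113, Rational(1, 2)) = Mul(7, I, Pow(32737, Rational(1, 2))) ≈ Mul(1266.5, I))
Pow(Add(h, Function('R')(-1959)), Rational(1, 2)) = Pow(Add(Mul(7, I, Pow(32737, Rational(1, 2))), Add(Rational(-1516, 1971), -1959)), Rational(1, 2)) = Pow(Add(Mul(7, I, Pow(32737, Rational(1, 2))), Rational(-3862705, 1971)), Rational(1, 2)) = Pow(Add(Rational(-3862705, 1971), Mul(7, I, Pow(32737, Rational(1, 2)))), Rational(1, 2))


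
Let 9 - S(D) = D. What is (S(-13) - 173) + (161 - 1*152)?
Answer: -142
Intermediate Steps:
S(D) = 9 - D
(S(-13) - 173) + (161 - 1*152) = ((9 - 1*(-13)) - 173) + (161 - 1*152) = ((9 + 13) - 173) + (161 - 152) = (22 - 173) + 9 = -151 + 9 = -142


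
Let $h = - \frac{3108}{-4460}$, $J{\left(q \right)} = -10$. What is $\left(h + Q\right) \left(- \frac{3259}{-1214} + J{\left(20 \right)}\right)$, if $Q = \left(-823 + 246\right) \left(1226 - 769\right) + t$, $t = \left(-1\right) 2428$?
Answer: $\frac{1317583730159}{676805} \approx 1.9468 \cdot 10^{6}$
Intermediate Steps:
$t = -2428$
$h = \frac{777}{1115}$ ($h = \left(-3108\right) \left(- \frac{1}{4460}\right) = \frac{777}{1115} \approx 0.69686$)
$Q = -266117$ ($Q = \left(-823 + 246\right) \left(1226 - 769\right) - 2428 = \left(-577\right) 457 - 2428 = -263689 - 2428 = -266117$)
$\left(h + Q\right) \left(- \frac{3259}{-1214} + J{\left(20 \right)}\right) = \left(\frac{777}{1115} - 266117\right) \left(- \frac{3259}{-1214} - 10\right) = - \frac{296719678 \left(\left(-3259\right) \left(- \frac{1}{1214}\right) - 10\right)}{1115} = - \frac{296719678 \left(\frac{3259}{1214} - 10\right)}{1115} = \left(- \frac{296719678}{1115}\right) \left(- \frac{8881}{1214}\right) = \frac{1317583730159}{676805}$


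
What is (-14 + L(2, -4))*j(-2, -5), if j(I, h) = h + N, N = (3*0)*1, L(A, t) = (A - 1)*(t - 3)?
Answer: 105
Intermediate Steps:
L(A, t) = (-1 + A)*(-3 + t)
N = 0 (N = 0*1 = 0)
j(I, h) = h (j(I, h) = h + 0 = h)
(-14 + L(2, -4))*j(-2, -5) = (-14 + (3 - 1*(-4) - 3*2 + 2*(-4)))*(-5) = (-14 + (3 + 4 - 6 - 8))*(-5) = (-14 - 7)*(-5) = -21*(-5) = 105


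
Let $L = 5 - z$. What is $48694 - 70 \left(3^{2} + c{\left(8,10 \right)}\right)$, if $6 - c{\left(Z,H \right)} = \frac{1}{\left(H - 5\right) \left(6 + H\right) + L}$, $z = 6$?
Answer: $\frac{3763946}{79} \approx 47645.0$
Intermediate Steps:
$L = -1$ ($L = 5 - 6 = -1$)
$c{\left(Z,H \right)} = 6 - \frac{1}{-1 + \left(-5 + H\right) \left(6 + H\right)}$ ($c{\left(Z,H \right)} = 6 - \frac{1}{\left(H - 5\right) \left(6 + H\right) - 1} = 6 - \frac{1}{\left(-5 + H\right) \left(6 + H\right) - 1} = 6 - \frac{1}{-1 + \left(-5 + H\right) \left(6 + H\right)}$)
$48694 - 70 \left(3^{2} + c{\left(8,10 \right)}\right) = 48694 - 70 \left(3^{2} + \frac{-187 + 6 \cdot 10 + 6 \cdot 10^{2}}{-31 + 10 + 10^{2}}\right) = 48694 - 70 \left(9 + \frac{-187 + 60 + 6 \cdot 100}{-31 + 10 + 100}\right) = 48694 - 70 \left(9 + \frac{-187 + 60 + 600}{79}\right) = 48694 - 70 \left(9 + \frac{1}{79} \cdot 473\right) = 48694 - 70 \left(9 + \frac{473}{79}\right) = 48694 - 70 \cdot \frac{1184}{79} = 48694 - \frac{82880}{79} = \frac{3763946}{79}$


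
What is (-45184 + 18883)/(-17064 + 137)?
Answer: 26301/16927 ≈ 1.5538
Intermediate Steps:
(-45184 + 18883)/(-17064 + 137) = -26301/(-16927) = -26301*(-1/16927) = 26301/16927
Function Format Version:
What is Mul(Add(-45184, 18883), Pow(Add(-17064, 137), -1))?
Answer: Rational(26301, 16927) ≈ 1.5538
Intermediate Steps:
Mul(Add(-45184, 18883), Pow(Add(-17064, 137), -1)) = Mul(-26301, Pow(-16927, -1)) = Mul(-26301, Rational(-1, 16927)) = Rational(26301, 16927)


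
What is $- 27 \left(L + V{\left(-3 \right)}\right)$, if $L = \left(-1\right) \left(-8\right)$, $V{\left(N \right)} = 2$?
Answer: $-270$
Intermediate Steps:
$L = 8$
$- 27 \left(L + V{\left(-3 \right)}\right) = - 27 \left(8 + 2\right) = \left(-27\right) 10 = -270$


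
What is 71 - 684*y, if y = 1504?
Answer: -1028665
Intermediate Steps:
71 - 684*y = 71 - 684*1504 = 71 - 1028736 = -1028665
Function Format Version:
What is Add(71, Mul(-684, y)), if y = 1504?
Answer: -1028665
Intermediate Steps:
Add(71, Mul(-684, y)) = Add(71, Mul(-684, 1504)) = Add(71, -1028736) = -1028665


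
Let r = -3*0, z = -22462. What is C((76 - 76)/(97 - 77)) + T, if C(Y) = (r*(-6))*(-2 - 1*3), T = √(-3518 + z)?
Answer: 2*I*√6495 ≈ 161.18*I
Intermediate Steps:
r = 0
T = 2*I*√6495 (T = √(-3518 - 22462) = √(-25980) = 2*I*√6495 ≈ 161.18*I)
C(Y) = 0 (C(Y) = (0*(-6))*(-2 - 1*3) = 0*(-2 - 3) = 0*(-5) = 0)
C((76 - 76)/(97 - 77)) + T = 0 + 2*I*√6495 = 2*I*√6495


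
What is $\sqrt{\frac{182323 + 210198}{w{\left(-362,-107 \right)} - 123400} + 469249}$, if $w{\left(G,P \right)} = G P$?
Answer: $\frac{\sqrt{3363699181138458}}{84666} \approx 685.01$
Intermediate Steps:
$\sqrt{\frac{182323 + 210198}{w{\left(-362,-107 \right)} - 123400} + 469249} = \sqrt{\frac{182323 + 210198}{\left(-362\right) \left(-107\right) - 123400} + 469249} = \sqrt{\frac{392521}{38734 - 123400} + 469249} = \sqrt{\frac{392521}{-84666} + 469249} = \sqrt{392521 \left(- \frac{1}{84666}\right) + 469249} = \sqrt{- \frac{392521}{84666} + 469249} = \sqrt{\frac{39729043313}{84666}} = \frac{\sqrt{3363699181138458}}{84666}$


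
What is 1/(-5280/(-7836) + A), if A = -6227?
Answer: -653/4065791 ≈ -0.00016061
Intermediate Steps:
1/(-5280/(-7836) + A) = 1/(-5280/(-7836) - 6227) = 1/(-5280*(-1/7836) - 6227) = 1/(440/653 - 6227) = 1/(-4065791/653) = -653/4065791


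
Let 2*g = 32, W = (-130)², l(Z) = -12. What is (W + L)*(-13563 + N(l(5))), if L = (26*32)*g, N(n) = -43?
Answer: -411064472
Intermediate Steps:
W = 16900
g = 16 (g = (½)*32 = 16)
L = 13312 (L = (26*32)*16 = 832*16 = 13312)
(W + L)*(-13563 + N(l(5))) = (16900 + 13312)*(-13563 - 43) = 30212*(-13606) = -411064472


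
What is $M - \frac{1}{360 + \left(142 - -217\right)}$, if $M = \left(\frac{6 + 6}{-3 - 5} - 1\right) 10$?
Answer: $- \frac{17976}{719} \approx -25.001$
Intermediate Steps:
$M = -25$ ($M = \left(\frac{12}{-8} - 1\right) 10 = \left(12 \left(- \frac{1}{8}\right) - 1\right) 10 = \left(- \frac{3}{2} - 1\right) 10 = \left(- \frac{5}{2}\right) 10 = -25$)
$M - \frac{1}{360 + \left(142 - -217\right)} = -25 - \frac{1}{360 + \left(142 - -217\right)} = -25 - \frac{1}{360 + \left(142 + 217\right)} = -25 - \frac{1}{360 + 359} = -25 - \frac{1}{719} = - \frac{17976}{719}$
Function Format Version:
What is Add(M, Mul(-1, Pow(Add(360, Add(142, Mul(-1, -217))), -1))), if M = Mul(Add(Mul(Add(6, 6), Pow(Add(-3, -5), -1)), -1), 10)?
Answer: Rational(-17976, 719) ≈ -25.001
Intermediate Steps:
M = -25 (M = Mul(Add(Mul(12, Pow(-8, -1)), -1), 10) = Mul(Add(Mul(12, Rational(-1, 8)), -1), 10) = Mul(Add(Rational(-3, 2), -1), 10) = Mul(Rational(-5, 2), 10) = -25)
Add(M, Mul(-1, Pow(Add(360, Add(142, Mul(-1, -217))), -1))) = Add(-25, Mul(-1, Pow(Add(360, Add(142, Mul(-1, -217))), -1))) = Add(-25, Mul(-1, Pow(Add(360, Add(142, 217)), -1))) = Add(-25, Mul(-1, Pow(Add(360, 359), -1))) = Add(-25, Mul(-1, Pow(719, -1))) = Add(-25, Mul(-1, Rational(1, 719))) = Add(-25, Rational(-1, 719)) = Rational(-17976, 719)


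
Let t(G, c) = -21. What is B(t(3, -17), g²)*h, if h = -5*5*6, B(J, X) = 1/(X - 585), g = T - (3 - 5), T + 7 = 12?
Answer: 75/268 ≈ 0.27985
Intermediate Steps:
T = 5 (T = -7 + 12 = 5)
g = 7 (g = 5 - (3 - 5) = 5 - 1*(-2) = 5 + 2 = 7)
B(J, X) = 1/(-585 + X)
h = -150 (h = -25*6 = -150)
B(t(3, -17), g²)*h = -150/(-585 + 7²) = -150/(-585 + 49) = -150/(-536) = -1/536*(-150) = 75/268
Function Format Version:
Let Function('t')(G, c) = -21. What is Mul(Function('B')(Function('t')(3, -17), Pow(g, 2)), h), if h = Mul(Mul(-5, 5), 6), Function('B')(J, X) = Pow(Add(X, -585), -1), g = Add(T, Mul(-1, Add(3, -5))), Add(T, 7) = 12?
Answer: Rational(75, 268) ≈ 0.27985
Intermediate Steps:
T = 5 (T = Add(-7, 12) = 5)
g = 7 (g = Add(5, Mul(-1, Add(3, -5))) = Add(5, Mul(-1, -2)) = Add(5, 2) = 7)
Function('B')(J, X) = Pow(Add(-585, X), -1)
h = -150 (h = Mul(-25, 6) = -150)
Mul(Function('B')(Function('t')(3, -17), Pow(g, 2)), h) = Mul(Pow(Add(-585, Pow(7, 2)), -1), -150) = Mul(Pow(Add(-585, 49), -1), -150) = Mul(Pow(-536, -1), -150) = Mul(Rational(-1, 536), -150) = Rational(75, 268)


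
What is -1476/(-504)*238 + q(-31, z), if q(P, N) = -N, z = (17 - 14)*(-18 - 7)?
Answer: 772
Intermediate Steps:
z = -75 (z = 3*(-25) = -75)
-1476/(-504)*238 + q(-31, z) = -1476/(-504)*238 - 1*(-75) = -1476*(-1/504)*238 + 75 = (41/14)*238 + 75 = 697 + 75 = 772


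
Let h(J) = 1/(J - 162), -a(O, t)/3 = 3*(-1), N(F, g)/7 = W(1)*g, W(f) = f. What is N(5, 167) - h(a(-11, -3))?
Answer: 178858/153 ≈ 1169.0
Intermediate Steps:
N(F, g) = 7*g (N(F, g) = 7*(1*g) = 7*g)
a(O, t) = 9 (a(O, t) = -9*(-1) = -3*(-3) = 9)
h(J) = 1/(-162 + J)
N(5, 167) - h(a(-11, -3)) = 7*167 - 1/(-162 + 9) = 1169 - 1/(-153) = 1169 - 1*(-1/153) = 1169 + 1/153 = 178858/153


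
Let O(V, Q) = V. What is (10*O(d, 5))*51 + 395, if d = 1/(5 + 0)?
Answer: 497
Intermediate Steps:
d = ⅕ (d = 1/5 = ⅕ ≈ 0.20000)
(10*O(d, 5))*51 + 395 = (10*(⅕))*51 + 395 = 2*51 + 395 = 102 + 395 = 497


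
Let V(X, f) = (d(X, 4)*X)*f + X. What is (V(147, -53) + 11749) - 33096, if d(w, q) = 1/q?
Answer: -92591/4 ≈ -23148.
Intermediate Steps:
V(X, f) = X + X*f/4 (V(X, f) = (X/4)*f + X = X*f/4 + X = X + X*f/4)
(V(147, -53) + 11749) - 33096 = ((¼)*147*(4 - 53) + 11749) - 33096 = ((¼)*147*(-49) + 11749) - 33096 = (-7203/4 + 11749) - 33096 = 39793/4 - 33096 = -92591/4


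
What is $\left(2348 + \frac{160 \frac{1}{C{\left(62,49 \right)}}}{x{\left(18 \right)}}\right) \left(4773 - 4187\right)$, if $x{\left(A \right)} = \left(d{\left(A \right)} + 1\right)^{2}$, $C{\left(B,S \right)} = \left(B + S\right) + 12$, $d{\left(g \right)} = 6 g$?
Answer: $\frac{2010730363624}{1461363} \approx 1.3759 \cdot 10^{6}$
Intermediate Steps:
$C{\left(B,S \right)} = 12 + B + S$
$x{\left(A \right)} = \left(1 + 6 A\right)^{2}$ ($x{\left(A \right)} = \left(6 A + 1\right)^{2} = \left(1 + 6 A\right)^{2}$)
$\left(2348 + \frac{160 \frac{1}{C{\left(62,49 \right)}}}{x{\left(18 \right)}}\right) \left(4773 - 4187\right) = \left(2348 + \frac{160 \frac{1}{12 + 62 + 49}}{\left(1 + 6 \cdot 18\right)^{2}}\right) \left(4773 - 4187\right) = \left(2348 + \frac{160 \cdot \frac{1}{123}}{\left(1 + 108\right)^{2}}\right) 586 = \left(2348 + \frac{160 \cdot \frac{1}{123}}{109^{2}}\right) 586 = \left(2348 + \frac{160}{123 \cdot 11881}\right) 586 = \left(2348 + \frac{160}{123} \cdot \frac{1}{11881}\right) 586 = \left(2348 + \frac{160}{1461363}\right) 586 = \frac{3431280484}{1461363} \cdot 586 = \frac{2010730363624}{1461363}$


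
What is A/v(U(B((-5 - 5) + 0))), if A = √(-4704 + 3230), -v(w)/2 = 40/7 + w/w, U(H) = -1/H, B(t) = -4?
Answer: -7*I*√1474/94 ≈ -2.859*I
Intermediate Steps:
v(w) = -94/7 (v(w) = -2*(40/7 + w/w) = -2*(40*(⅐) + 1) = -2*(40/7 + 1) = -2*47/7 = -94/7)
A = I*√1474 (A = √(-1474) = I*√1474 ≈ 38.393*I)
A/v(U(B((-5 - 5) + 0))) = (I*√1474)/(-94/7) = (I*√1474)*(-7/94) = -7*I*√1474/94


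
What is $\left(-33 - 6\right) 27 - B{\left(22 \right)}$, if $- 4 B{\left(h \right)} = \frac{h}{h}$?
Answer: $- \frac{4211}{4} \approx -1052.8$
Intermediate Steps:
$B{\left(h \right)} = - \frac{1}{4}$ ($B{\left(h \right)} = - \frac{h \frac{1}{h}}{4} = \left(- \frac{1}{4}\right) 1 = - \frac{1}{4}$)
$\left(-33 - 6\right) 27 - B{\left(22 \right)} = \left(-33 - 6\right) 27 - - \frac{1}{4} = \left(-39\right) 27 + \frac{1}{4} = -1053 + \frac{1}{4} = - \frac{4211}{4}$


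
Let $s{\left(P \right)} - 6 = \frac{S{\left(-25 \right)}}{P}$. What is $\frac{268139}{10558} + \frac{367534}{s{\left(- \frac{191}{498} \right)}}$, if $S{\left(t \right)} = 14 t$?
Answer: $\frac{394102446823}{926179434} \approx 425.51$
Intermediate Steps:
$s{\left(P \right)} = 6 - \frac{350}{P}$ ($s{\left(P \right)} = 6 + \frac{14 \left(-25\right)}{P} = 6 - \frac{350}{P}$)
$\frac{268139}{10558} + \frac{367534}{s{\left(- \frac{191}{498} \right)}} = \frac{268139}{10558} + \frac{367534}{6 - \frac{350}{\left(-191\right) \frac{1}{498}}} = 268139 \cdot \frac{1}{10558} + \frac{367534}{6 - \frac{350}{\left(-191\right) \frac{1}{498}}} = \frac{268139}{10558} + \frac{367534}{6 - \frac{350}{- \frac{191}{498}}} = \frac{268139}{10558} + \frac{367534}{6 - - \frac{174300}{191}} = \frac{268139}{10558} + \frac{367534}{6 + \frac{174300}{191}} = \frac{268139}{10558} + \frac{367534}{\frac{175446}{191}} = \frac{268139}{10558} + 367534 \cdot \frac{191}{175446} = \frac{268139}{10558} + \frac{35099497}{87723} = \frac{394102446823}{926179434}$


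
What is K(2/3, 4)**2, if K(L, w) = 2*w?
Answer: 64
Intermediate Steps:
K(2/3, 4)**2 = (2*4)**2 = 8**2 = 64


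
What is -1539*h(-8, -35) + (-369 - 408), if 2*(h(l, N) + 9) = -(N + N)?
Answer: -40791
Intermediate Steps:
h(l, N) = -9 - N (h(l, N) = -9 + (-(N + N))/2 = -9 + (-2*N)/2 = -9 - N)
-1539*h(-8, -35) + (-369 - 408) = -1539*(-9 - 1*(-35)) + (-369 - 408) = -1539*(-9 + 35) - 777 = -1539*26 - 777 = -40014 - 777 = -40791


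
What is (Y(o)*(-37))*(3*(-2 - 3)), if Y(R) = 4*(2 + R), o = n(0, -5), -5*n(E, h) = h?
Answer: 6660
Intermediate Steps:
n(E, h) = -h/5
o = 1 (o = -1/5*(-5) = 1)
Y(R) = 8 + 4*R
(Y(o)*(-37))*(3*(-2 - 3)) = ((8 + 4*1)*(-37))*(3*(-2 - 3)) = ((8 + 4)*(-37))*(3*(-5)) = (12*(-37))*(-15) = -444*(-15) = 6660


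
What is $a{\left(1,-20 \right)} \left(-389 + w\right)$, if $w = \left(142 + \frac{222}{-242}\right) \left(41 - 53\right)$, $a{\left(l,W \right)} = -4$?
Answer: $\frac{1007684}{121} \approx 8328.0$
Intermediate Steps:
$w = - \frac{204852}{121}$ ($w = \left(142 + 222 \left(- \frac{1}{242}\right)\right) \left(-12\right) = \left(142 - \frac{111}{121}\right) \left(-12\right) = \frac{17071}{121} \left(-12\right) = - \frac{204852}{121} \approx -1693.0$)
$a{\left(1,-20 \right)} \left(-389 + w\right) = - 4 \left(-389 - \frac{204852}{121}\right) = \left(-4\right) \left(- \frac{251921}{121}\right) = \frac{1007684}{121}$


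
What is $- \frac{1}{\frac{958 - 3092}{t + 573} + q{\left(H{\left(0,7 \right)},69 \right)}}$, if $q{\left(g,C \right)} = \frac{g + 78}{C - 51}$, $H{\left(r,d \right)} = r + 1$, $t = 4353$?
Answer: $- \frac{14778}{58457} \approx -0.2528$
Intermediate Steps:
$H{\left(r,d \right)} = 1 + r$
$q{\left(g,C \right)} = \frac{78 + g}{-51 + C}$
$- \frac{1}{\frac{958 - 3092}{t + 573} + q{\left(H{\left(0,7 \right)},69 \right)}} = - \frac{1}{\frac{958 - 3092}{4353 + 573} + \frac{78 + \left(1 + 0\right)}{-51 + 69}} = - \frac{1}{- \frac{2134}{4926} + \frac{78 + 1}{18}} = - \frac{1}{\left(-2134\right) \frac{1}{4926} + \frac{1}{18} \cdot 79} = - \frac{1}{- \frac{1067}{2463} + \frac{79}{18}} = - \frac{1}{\frac{58457}{14778}} = \left(-1\right) \frac{14778}{58457} = - \frac{14778}{58457}$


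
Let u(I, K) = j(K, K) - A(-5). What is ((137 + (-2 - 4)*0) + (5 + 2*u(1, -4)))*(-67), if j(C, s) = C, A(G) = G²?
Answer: -5628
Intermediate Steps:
u(I, K) = -25 + K (u(I, K) = K - 1*(-5)² = K - 1*25 = K - 25 = -25 + K)
((137 + (-2 - 4)*0) + (5 + 2*u(1, -4)))*(-67) = ((137 + (-2 - 4)*0) + (5 + 2*(-25 - 4)))*(-67) = ((137 - 6*0) + (5 + 2*(-29)))*(-67) = ((137 + 0) + (5 - 58))*(-67) = (137 - 53)*(-67) = 84*(-67) = -5628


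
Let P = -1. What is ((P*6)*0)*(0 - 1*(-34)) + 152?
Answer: 152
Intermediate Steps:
((P*6)*0)*(0 - 1*(-34)) + 152 = (-1*6*0)*(0 - 1*(-34)) + 152 = (-6*0)*(0 + 34) + 152 = 0*34 + 152 = 0 + 152 = 152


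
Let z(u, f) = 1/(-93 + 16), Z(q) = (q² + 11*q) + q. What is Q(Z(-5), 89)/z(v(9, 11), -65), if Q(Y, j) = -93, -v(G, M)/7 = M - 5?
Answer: 7161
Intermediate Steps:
Z(q) = q² + 12*q
v(G, M) = 35 - 7*M (v(G, M) = -7*(M - 5) = -7*(-5 + M) = 35 - 7*M)
z(u, f) = -1/77 (z(u, f) = 1/(-77) = -1/77)
Q(Z(-5), 89)/z(v(9, 11), -65) = -93/(-1/77) = -93*(-77) = 7161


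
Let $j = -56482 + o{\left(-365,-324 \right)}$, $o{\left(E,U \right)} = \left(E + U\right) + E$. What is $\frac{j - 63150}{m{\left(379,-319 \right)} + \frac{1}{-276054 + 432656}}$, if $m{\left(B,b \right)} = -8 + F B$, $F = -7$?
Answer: $\frac{18899668972}{416717921} \approx 45.354$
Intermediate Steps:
$o{\left(E,U \right)} = U + 2 E$
$m{\left(B,b \right)} = -8 - 7 B$
$j = -57536$ ($j = -56482 + \left(-324 + 2 \left(-365\right)\right) = -56482 - 1054 = -57536$)
$\frac{j - 63150}{m{\left(379,-319 \right)} + \frac{1}{-276054 + 432656}} = \frac{-57536 - 63150}{\left(-8 - 2653\right) + \frac{1}{-276054 + 432656}} = - \frac{120686}{\left(-8 - 2653\right) + \frac{1}{156602}} = - \frac{120686}{-2661 + \frac{1}{156602}} = - \frac{120686}{- \frac{416717921}{156602}} = \left(-120686\right) \left(- \frac{156602}{416717921}\right) = \frac{18899668972}{416717921}$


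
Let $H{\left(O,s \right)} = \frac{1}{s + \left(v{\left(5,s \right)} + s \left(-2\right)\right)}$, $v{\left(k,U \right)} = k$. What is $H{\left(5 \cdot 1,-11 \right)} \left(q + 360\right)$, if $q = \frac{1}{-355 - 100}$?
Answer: $\frac{163799}{7280} \approx 22.5$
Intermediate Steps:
$H{\left(O,s \right)} = \frac{1}{5 - s}$ ($H{\left(O,s \right)} = \frac{1}{s + \left(5 + s \left(-2\right)\right)} = \frac{1}{s - \left(-5 + 2 s\right)} = \frac{1}{5 - s}$)
$q = - \frac{1}{455}$ ($q = \frac{1}{-455} = - \frac{1}{455} \approx -0.0021978$)
$H{\left(5 \cdot 1,-11 \right)} \left(q + 360\right) = - \frac{1}{-5 - 11} \left(- \frac{1}{455} + 360\right) = - \frac{1}{-16} \cdot \frac{163799}{455} = \left(-1\right) \left(- \frac{1}{16}\right) \frac{163799}{455} = \frac{1}{16} \cdot \frac{163799}{455} = \frac{163799}{7280}$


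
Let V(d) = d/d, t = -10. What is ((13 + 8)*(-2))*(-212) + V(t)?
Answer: 8905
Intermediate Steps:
V(d) = 1
((13 + 8)*(-2))*(-212) + V(t) = ((13 + 8)*(-2))*(-212) + 1 = (21*(-2))*(-212) + 1 = -42*(-212) + 1 = 8904 + 1 = 8905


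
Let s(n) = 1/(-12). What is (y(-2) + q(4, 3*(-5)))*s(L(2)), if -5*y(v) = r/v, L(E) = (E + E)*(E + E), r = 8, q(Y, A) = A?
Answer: 71/60 ≈ 1.1833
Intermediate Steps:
L(E) = 4*E**2 (L(E) = (2*E)*(2*E) = 4*E**2)
s(n) = -1/12 (s(n) = 1*(-1/12) = -1/12)
y(v) = -8/(5*v)
(y(-2) + q(4, 3*(-5)))*s(L(2)) = (-8/5/(-2) + 3*(-5))*(-1/12) = (-8/5*(-1/2) - 15)*(-1/12) = (4/5 - 15)*(-1/12) = -71/5*(-1/12) = 71/60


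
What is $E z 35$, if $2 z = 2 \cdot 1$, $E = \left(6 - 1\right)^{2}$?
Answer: $875$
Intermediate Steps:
$E = 25$ ($E = 5^{2} = 25$)
$z = 1$ ($z = \frac{2 \cdot 1}{2} = \frac{1}{2} \cdot 2 = 1$)
$E z 35 = 25 \cdot 1 \cdot 35 = 25 \cdot 35 = 875$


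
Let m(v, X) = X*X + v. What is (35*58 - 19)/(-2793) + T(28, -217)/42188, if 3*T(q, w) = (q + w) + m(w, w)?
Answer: -41378195/117831084 ≈ -0.35117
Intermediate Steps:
m(v, X) = v + X**2 (m(v, X) = X**2 + v = v + X**2)
T(q, w) = q/3 + w**2/3 + 2*w/3 (T(q, w) = ((q + w) + (w + w**2))/3 = (q + w**2 + 2*w)/3 = q/3 + w**2/3 + 2*w/3)
(35*58 - 19)/(-2793) + T(28, -217)/42188 = (35*58 - 19)/(-2793) + ((1/3)*28 + (1/3)*(-217)**2 + (2/3)*(-217))/42188 = (2030 - 19)*(-1/2793) + (28/3 + (1/3)*47089 - 434/3)*(1/42188) = 2011*(-1/2793) + (28/3 + 47089/3 - 434/3)*(1/42188) = -2011/2793 + 15561*(1/42188) = -2011/2793 + 15561/42188 = -41378195/117831084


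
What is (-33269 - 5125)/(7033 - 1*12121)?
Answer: 6399/848 ≈ 7.5460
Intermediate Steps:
(-33269 - 5125)/(7033 - 1*12121) = -38394/(7033 - 12121) = -38394/(-5088) = -38394*(-1/5088) = 6399/848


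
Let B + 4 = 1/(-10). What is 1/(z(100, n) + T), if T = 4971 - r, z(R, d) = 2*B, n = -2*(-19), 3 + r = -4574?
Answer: 5/47699 ≈ 0.00010482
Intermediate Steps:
r = -4577 (r = -3 - 4574 = -4577)
B = -41/10 (B = -4 + 1/(-10) = -4 - ⅒ = -41/10 ≈ -4.1000)
n = 38
z(R, d) = -41/5 (z(R, d) = 2*(-41/10) = -41/5)
T = 9548 (T = 4971 - 1*(-4577) = 4971 + 4577 = 9548)
1/(z(100, n) + T) = 1/(-41/5 + 9548) = 1/(47699/5) = 5/47699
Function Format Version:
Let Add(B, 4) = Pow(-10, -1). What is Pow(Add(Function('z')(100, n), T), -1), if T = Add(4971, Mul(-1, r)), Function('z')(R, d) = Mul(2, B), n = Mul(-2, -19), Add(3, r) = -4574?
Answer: Rational(5, 47699) ≈ 0.00010482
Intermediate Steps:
r = -4577 (r = Add(-3, -4574) = -4577)
B = Rational(-41, 10) (B = Add(-4, Pow(-10, -1)) = Add(-4, Rational(-1, 10)) = Rational(-41, 10) ≈ -4.1000)
n = 38
Function('z')(R, d) = Rational(-41, 5) (Function('z')(R, d) = Mul(2, Rational(-41, 10)) = Rational(-41, 5))
T = 9548 (T = Add(4971, Mul(-1, -4577)) = Add(4971, 4577) = 9548)
Pow(Add(Function('z')(100, n), T), -1) = Pow(Add(Rational(-41, 5), 9548), -1) = Pow(Rational(47699, 5), -1) = Rational(5, 47699)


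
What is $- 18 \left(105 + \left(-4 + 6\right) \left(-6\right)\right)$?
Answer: $-1674$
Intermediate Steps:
$- 18 \left(105 + \left(-4 + 6\right) \left(-6\right)\right) = - 18 \left(105 + 2 \left(-6\right)\right) = - 18 \left(105 - 12\right) = \left(-18\right) 93 = -1674$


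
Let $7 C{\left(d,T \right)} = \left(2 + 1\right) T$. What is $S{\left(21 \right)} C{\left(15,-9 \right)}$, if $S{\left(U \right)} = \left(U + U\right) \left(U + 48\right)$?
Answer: $-11178$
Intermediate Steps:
$S{\left(U \right)} = 2 U \left(48 + U\right)$
$C{\left(d,T \right)} = \frac{3 T}{7}$ ($C{\left(d,T \right)} = \frac{\left(2 + 1\right) T}{7} = \frac{3 T}{7}$)
$S{\left(21 \right)} C{\left(15,-9 \right)} = 2 \cdot 21 \left(48 + 21\right) \frac{3}{7} \left(-9\right) = 2 \cdot 21 \cdot 69 \left(- \frac{27}{7}\right) = 2898 \left(- \frac{27}{7}\right) = -11178$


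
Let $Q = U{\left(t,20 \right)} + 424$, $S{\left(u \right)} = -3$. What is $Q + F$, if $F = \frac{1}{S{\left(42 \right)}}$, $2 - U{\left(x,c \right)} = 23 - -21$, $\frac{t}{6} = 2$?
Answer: $\frac{1145}{3} \approx 381.67$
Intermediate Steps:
$t = 12$ ($t = 6 \cdot 2 = 12$)
$U{\left(x,c \right)} = -42$ ($U{\left(x,c \right)} = 2 - \left(23 - -21\right) = 2 - \left(23 + 21\right) = 2 - 44 = -42$)
$Q = 382$ ($Q = -42 + 424 = 382$)
$F = - \frac{1}{3}$ ($F = \frac{1}{-3} = - \frac{1}{3} \approx -0.33333$)
$Q + F = 382 - \frac{1}{3} = \frac{1145}{3}$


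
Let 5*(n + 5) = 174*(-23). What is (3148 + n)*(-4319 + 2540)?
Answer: -20837427/5 ≈ -4.1675e+6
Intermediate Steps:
n = -4027/5 (n = -5 + (174*(-23))/5 = -5 + (1/5)*(-4002) = -5 - 4002/5 = -4027/5 ≈ -805.40)
(3148 + n)*(-4319 + 2540) = (3148 - 4027/5)*(-4319 + 2540) = (11713/5)*(-1779) = -20837427/5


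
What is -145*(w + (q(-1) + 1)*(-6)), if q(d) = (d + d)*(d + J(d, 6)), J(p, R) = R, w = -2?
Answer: -7540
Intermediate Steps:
q(d) = 2*d*(6 + d) (q(d) = (d + d)*(d + 6) = (2*d)*(6 + d) = 2*d*(6 + d))
-145*(w + (q(-1) + 1)*(-6)) = -145*(-2 + (2*(-1)*(6 - 1) + 1)*(-6)) = -145*(-2 + (2*(-1)*5 + 1)*(-6)) = -145*(-2 + (-10 + 1)*(-6)) = -145*(-2 - 9*(-6)) = -145*(-2 + 54) = -145*52 = -7540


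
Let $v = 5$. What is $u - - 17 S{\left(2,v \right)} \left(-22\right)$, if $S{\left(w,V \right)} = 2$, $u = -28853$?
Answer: $-29601$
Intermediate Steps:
$u - - 17 S{\left(2,v \right)} \left(-22\right) = -28853 - \left(-17\right) 2 \left(-22\right) = -28853 - \left(-34\right) \left(-22\right) = -28853 - 748 = -29601$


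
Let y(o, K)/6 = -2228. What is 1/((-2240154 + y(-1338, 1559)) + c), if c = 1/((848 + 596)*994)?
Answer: -1435336/3234561253391 ≈ -4.4375e-7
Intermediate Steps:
y(o, K) = -13368 (y(o, K) = 6*(-2228) = -13368)
c = 1/1435336 (c = 1/(1444*994) = 1/1435336 ≈ 6.9670e-7)
1/((-2240154 + y(-1338, 1559)) + c) = 1/((-2240154 - 13368) + 1/1435336) = 1/(-2253522 + 1/1435336) = 1/(-3234561253391/1435336) = -1435336/3234561253391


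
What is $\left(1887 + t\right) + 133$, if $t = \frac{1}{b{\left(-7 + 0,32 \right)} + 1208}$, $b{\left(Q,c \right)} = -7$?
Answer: $\frac{2426021}{1201} \approx 2020.0$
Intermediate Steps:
$t = \frac{1}{1201}$ ($t = \frac{1}{-7 + 1208} = \frac{1}{1201} \approx 0.00083264$)
$\left(1887 + t\right) + 133 = \left(1887 + \frac{1}{1201}\right) + 133 = \frac{2266288}{1201} + 133 = \frac{2426021}{1201}$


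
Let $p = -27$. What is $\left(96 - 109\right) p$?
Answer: $351$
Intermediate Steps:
$\left(96 - 109\right) p = \left(96 - 109\right) \left(-27\right) = \left(-13\right) \left(-27\right) = 351$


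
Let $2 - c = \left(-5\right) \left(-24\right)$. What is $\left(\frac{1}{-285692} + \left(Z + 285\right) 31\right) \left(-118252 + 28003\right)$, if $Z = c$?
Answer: $- \frac{133480751313267}{285692} \approx -4.6722 \cdot 10^{8}$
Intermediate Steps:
$c = -118$ ($c = 2 - \left(-5\right) \left(-24\right) = 2 - 120 = -118$)
$Z = -118$
$\left(\frac{1}{-285692} + \left(Z + 285\right) 31\right) \left(-118252 + 28003\right) = \left(\frac{1}{-285692} + \left(-118 + 285\right) 31\right) \left(-118252 + 28003\right) = \left(- \frac{1}{285692} + 167 \cdot 31\right) \left(-90249\right) = \left(- \frac{1}{285692} + 5177\right) \left(-90249\right) = \frac{1479027483}{285692} \left(-90249\right) = - \frac{133480751313267}{285692}$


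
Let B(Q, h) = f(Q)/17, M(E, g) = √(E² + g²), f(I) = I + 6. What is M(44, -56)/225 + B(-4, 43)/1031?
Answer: 2/17527 + 4*√317/225 ≈ 0.31664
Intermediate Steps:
f(I) = 6 + I
B(Q, h) = 6/17 + Q/17 (B(Q, h) = (6 + Q)/17 = (6 + Q)*(1/17) = 6/17 + Q/17)
M(44, -56)/225 + B(-4, 43)/1031 = √(44² + (-56)²)/225 + (6/17 + (1/17)*(-4))/1031 = √(1936 + 3136)*(1/225) + (6/17 - 4/17)*(1/1031) = √5072*(1/225) + (2/17)*(1/1031) = (4*√317)*(1/225) + 2/17527 = 4*√317/225 + 2/17527 = 2/17527 + 4*√317/225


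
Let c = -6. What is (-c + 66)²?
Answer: 5184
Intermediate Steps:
(-c + 66)² = (-1*(-6) + 66)² = (6 + 66)² = 72² = 5184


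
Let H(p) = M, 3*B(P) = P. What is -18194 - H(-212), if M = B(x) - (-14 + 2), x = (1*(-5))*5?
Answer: -54593/3 ≈ -18198.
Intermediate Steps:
x = -25 (x = -5*5 = -25)
B(P) = P/3
M = 11/3 (M = (⅓)*(-25) - (-14 + 2) = -25/3 - 1*(-12) = -25/3 + 12 = 11/3 ≈ 3.6667)
H(p) = 11/3
-18194 - H(-212) = -18194 - 1*11/3 = -18194 - 11/3 = -54593/3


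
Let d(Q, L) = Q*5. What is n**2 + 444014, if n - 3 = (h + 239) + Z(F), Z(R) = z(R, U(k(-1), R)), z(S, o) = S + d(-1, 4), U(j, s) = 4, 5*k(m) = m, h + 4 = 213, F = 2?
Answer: 644718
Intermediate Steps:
h = 209 (h = -4 + 213 = 209)
k(m) = m/5
d(Q, L) = 5*Q
z(S, o) = -5 + S (z(S, o) = S + 5*(-1) = S - 5 = -5 + S)
Z(R) = -5 + R
n = 448 (n = 3 + ((209 + 239) + (-5 + 2)) = 3 + (448 - 3) = 3 + 445 = 448)
n**2 + 444014 = 448**2 + 444014 = 200704 + 444014 = 644718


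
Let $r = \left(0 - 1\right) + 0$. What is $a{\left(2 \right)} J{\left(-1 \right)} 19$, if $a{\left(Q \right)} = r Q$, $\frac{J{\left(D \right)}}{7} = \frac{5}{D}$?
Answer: $1330$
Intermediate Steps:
$J{\left(D \right)} = \frac{35}{D}$ ($J{\left(D \right)} = 7 \frac{5}{D} = \frac{35}{D}$)
$r = -1$ ($r = -1 + 0 = -1$)
$a{\left(Q \right)} = - Q$
$a{\left(2 \right)} J{\left(-1 \right)} 19 = \left(-1\right) 2 \frac{35}{-1} \cdot 19 = - 2 \cdot 35 \left(-1\right) 19 = \left(-2\right) \left(-35\right) 19 = 70 \cdot 19 = 1330$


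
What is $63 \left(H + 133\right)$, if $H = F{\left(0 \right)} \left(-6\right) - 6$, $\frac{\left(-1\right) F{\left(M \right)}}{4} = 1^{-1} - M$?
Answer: $9513$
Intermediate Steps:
$F{\left(M \right)} = -4 + 4 M$ ($F{\left(M \right)} = - 4 \left(1^{-1} - M\right) = - 4 \left(1 - M\right) = -4 + 4 M$)
$H = 18$ ($H = \left(-4 + 4 \cdot 0\right) \left(-6\right) - 6 = \left(-4 + 0\right) \left(-6\right) - 6 = \left(-4\right) \left(-6\right) - 6 = 24 - 6 = 18$)
$63 \left(H + 133\right) = 63 \left(18 + 133\right) = 63 \cdot 151 = 9513$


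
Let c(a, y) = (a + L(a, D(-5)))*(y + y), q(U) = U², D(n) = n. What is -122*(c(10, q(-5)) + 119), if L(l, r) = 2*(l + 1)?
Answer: -209718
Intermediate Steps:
L(l, r) = 2 + 2*l (L(l, r) = 2*(1 + l) = 2 + 2*l)
c(a, y) = 2*y*(2 + 3*a) (c(a, y) = (a + (2 + 2*a))*(y + y) = (2 + 3*a)*(2*y) = 2*y*(2 + 3*a))
-122*(c(10, q(-5)) + 119) = -122*(2*(-5)²*(2 + 3*10) + 119) = -122*(2*25*(2 + 30) + 119) = -122*(2*25*32 + 119) = -122*(1600 + 119) = -122*1719 = -209718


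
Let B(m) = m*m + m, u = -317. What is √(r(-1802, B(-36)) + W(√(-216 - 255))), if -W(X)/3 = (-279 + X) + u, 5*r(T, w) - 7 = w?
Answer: √(51035 - 75*I*√471)/5 ≈ 45.188 - 0.72041*I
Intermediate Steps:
B(m) = m + m² (B(m) = m² + m = m + m²)
r(T, w) = 7/5 + w/5
W(X) = 1788 - 3*X (W(X) = -3*((-279 + X) - 317) = -3*(-596 + X) = 1788 - 3*X)
√(r(-1802, B(-36)) + W(√(-216 - 255))) = √((7/5 + (-36*(1 - 36))/5) + (1788 - 3*√(-216 - 255))) = √((7/5 + (-36*(-35))/5) + (1788 - 3*I*√471)) = √((7/5 + (⅕)*1260) + (1788 - 3*I*√471)) = √((7/5 + 252) + (1788 - 3*I*√471)) = √(1267/5 + (1788 - 3*I*√471)) = √(10207/5 - 3*I*√471)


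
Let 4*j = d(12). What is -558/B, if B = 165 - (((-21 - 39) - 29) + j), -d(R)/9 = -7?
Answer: -2232/953 ≈ -2.3421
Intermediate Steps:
d(R) = 63 (d(R) = -9*(-7) = 63)
j = 63/4 (j = (¼)*63 = 63/4 ≈ 15.750)
B = 953/4 (B = 165 - (((-21 - 39) - 29) + 63/4) = 165 - ((-60 - 29) + 63/4) = 165 - (-89 + 63/4) = 165 - 1*(-293/4) = 165 + 293/4 = 953/4 ≈ 238.25)
-558/B = -558/953/4 = -558*4/953 = -2232/953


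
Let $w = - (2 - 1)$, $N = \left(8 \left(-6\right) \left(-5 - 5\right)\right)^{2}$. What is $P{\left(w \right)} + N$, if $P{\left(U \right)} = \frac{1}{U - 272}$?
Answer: $\frac{62899199}{273} \approx 2.304 \cdot 10^{5}$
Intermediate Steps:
$N = 230400$ ($N = \left(- 48 \left(-5 - 5\right)\right)^{2} = \left(\left(-48\right) \left(-10\right)\right)^{2} = 480^{2} = 230400$)
$w = -1$ ($w = - (2 - 1) = \left(-1\right) 1 = -1$)
$P{\left(U \right)} = \frac{1}{-272 + U}$
$P{\left(w \right)} + N = \frac{1}{-272 - 1} + 230400 = \frac{1}{-273} + 230400 = - \frac{1}{273} + 230400 = \frac{62899199}{273}$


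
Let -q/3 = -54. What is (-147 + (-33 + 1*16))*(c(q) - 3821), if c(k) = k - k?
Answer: 626644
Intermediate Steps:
q = 162 (q = -3*(-54) = 162)
c(k) = 0
(-147 + (-33 + 1*16))*(c(q) - 3821) = (-147 + (-33 + 1*16))*(0 - 3821) = (-147 + (-33 + 16))*(-3821) = (-147 - 17)*(-3821) = -164*(-3821) = 626644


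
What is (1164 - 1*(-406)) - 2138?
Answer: -568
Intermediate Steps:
(1164 - 1*(-406)) - 2138 = (1164 + 406) - 2138 = 1570 - 2138 = -568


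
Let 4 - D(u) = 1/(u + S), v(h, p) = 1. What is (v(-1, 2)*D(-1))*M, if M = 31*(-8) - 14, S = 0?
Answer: -1310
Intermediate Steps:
D(u) = 4 - 1/u (D(u) = 4 - 1/(u + 0) = 4 - 1/u)
M = -262 (M = -248 - 14 = -262)
(v(-1, 2)*D(-1))*M = (1*(4 - 1/(-1)))*(-262) = (1*(4 - 1*(-1)))*(-262) = (1*(4 + 1))*(-262) = (1*5)*(-262) = 5*(-262) = -1310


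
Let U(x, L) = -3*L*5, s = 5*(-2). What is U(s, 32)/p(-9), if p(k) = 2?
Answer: -240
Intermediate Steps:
s = -10
U(x, L) = -15*L
U(s, 32)/p(-9) = -15*32/2 = -480*½ = -240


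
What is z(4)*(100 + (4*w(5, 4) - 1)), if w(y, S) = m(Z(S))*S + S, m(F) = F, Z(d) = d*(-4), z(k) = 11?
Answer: -1551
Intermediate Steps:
Z(d) = -4*d
w(y, S) = S - 4*S² (w(y, S) = (-4*S)*S + S = -4*S² + S = S - 4*S²)
z(4)*(100 + (4*w(5, 4) - 1)) = 11*(100 + (4*(4*(1 - 4*4)) - 1)) = 11*(100 + (4*(4*(1 - 16)) - 1)) = 11*(100 + (4*(4*(-15)) - 1)) = 11*(100 + (4*(-60) - 1)) = 11*(100 + (-240 - 1)) = 11*(100 - 241) = 11*(-141) = -1551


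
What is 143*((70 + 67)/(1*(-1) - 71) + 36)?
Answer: 351065/72 ≈ 4875.9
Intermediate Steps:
143*((70 + 67)/(1*(-1) - 71) + 36) = 143*(137/(-1 - 71) + 36) = 143*(137/(-72) + 36) = 143*(137*(-1/72) + 36) = 143*(-137/72 + 36) = 143*(2455/72) = 351065/72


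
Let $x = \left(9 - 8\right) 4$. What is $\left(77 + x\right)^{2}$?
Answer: $6561$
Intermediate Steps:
$x = 4$ ($x = 1 \cdot 4 = 4$)
$\left(77 + x\right)^{2} = \left(77 + 4\right)^{2} = 81^{2} = 6561$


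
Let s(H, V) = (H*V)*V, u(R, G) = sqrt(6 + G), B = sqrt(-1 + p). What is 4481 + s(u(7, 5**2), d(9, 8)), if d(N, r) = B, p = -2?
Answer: 4481 - 3*sqrt(31) ≈ 4464.3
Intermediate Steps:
B = I*sqrt(3) (B = sqrt(-1 - 2) = sqrt(-3) = I*sqrt(3) ≈ 1.732*I)
d(N, r) = I*sqrt(3)
s(H, V) = H*V**2
4481 + s(u(7, 5**2), d(9, 8)) = 4481 + sqrt(6 + 5**2)*(I*sqrt(3))**2 = 4481 + sqrt(6 + 25)*(-3) = 4481 + sqrt(31)*(-3) = 4481 - 3*sqrt(31)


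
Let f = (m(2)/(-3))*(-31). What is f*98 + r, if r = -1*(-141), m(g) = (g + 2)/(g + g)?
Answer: 3461/3 ≈ 1153.7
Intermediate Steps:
m(g) = (2 + g)/(2*g) (m(g) = (2 + g)/((2*g)) = (2 + g)*(1/(2*g)) = (2 + g)/(2*g))
r = 141
f = 31/3 (f = (((½)*(2 + 2)/2)/(-3))*(-31) = (((½)*(½)*4)*(-⅓))*(-31) = (1*(-⅓))*(-31) = -⅓*(-31) = 31/3 ≈ 10.333)
f*98 + r = (31/3)*98 + 141 = 3038/3 + 141 = 3461/3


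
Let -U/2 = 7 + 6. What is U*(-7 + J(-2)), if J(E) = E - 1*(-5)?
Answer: 104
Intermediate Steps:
U = -26 (U = -2*(7 + 6) = -2*13 = -26)
J(E) = 5 + E (J(E) = E + 5 = 5 + E)
U*(-7 + J(-2)) = -26*(-7 + (5 - 2)) = -26*(-7 + 3) = -26*(-4) = 104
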